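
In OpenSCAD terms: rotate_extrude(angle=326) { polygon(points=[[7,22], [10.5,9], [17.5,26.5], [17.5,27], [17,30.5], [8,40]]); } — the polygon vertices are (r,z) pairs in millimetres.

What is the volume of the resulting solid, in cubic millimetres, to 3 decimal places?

Volume = 12011.230 mm³

Profile (r,z), 6 vertices: (7,22) (10.5,9) (17.5,26.5) (17.5,27) (17,30.5) (8,40)
edge 0: (7,22)→(10.5,9)  cross = 7·9 − 10.5·22 = -168.0000; (r_i+r_j)·cross = 17.5·-168.0000 = -2940.0000
edge 1: (10.5,9)→(17.5,26.5)  cross = 10.5·26.5 − 17.5·9 = 120.7500; (r_i+r_j)·cross = 28·120.7500 = 3381.0000
edge 2: (17.5,26.5)→(17.5,27)  cross = 17.5·27 − 17.5·26.5 = 8.7500; (r_i+r_j)·cross = 35·8.7500 = 306.2500
edge 3: (17.5,27)→(17,30.5)  cross = 17.5·30.5 − 17·27 = 74.7500; (r_i+r_j)·cross = 34.5·74.7500 = 2578.8750
edge 4: (17,30.5)→(8,40)  cross = 17·40 − 8·30.5 = 436.0000; (r_i+r_j)·cross = 25·436.0000 = 10900.0000
edge 5: (8,40)→(7,22)  cross = 8·22 − 7·40 = -104.0000; (r_i+r_j)·cross = 15·-104.0000 = -1560.0000
Σcross = 368.2500 → A = |Σcross|/2 = 184.1250 mm²
Σ(r_i+r_j)·cross = 12666.1250 → first moment M = |Σ|/6 = 2111.0208
R_c = M/A = 2111.0208/184.1250 = 11.4652 mm
θ = 326° = 5.689773 rad
V = θ·R_c·A = 5.689773·11.4652·184.1250 = 12011.230 mm³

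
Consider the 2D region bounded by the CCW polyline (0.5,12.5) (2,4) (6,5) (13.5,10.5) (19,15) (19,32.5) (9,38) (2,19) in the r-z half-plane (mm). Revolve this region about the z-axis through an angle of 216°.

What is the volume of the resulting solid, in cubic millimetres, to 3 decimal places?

Volume = 16075.530 mm³

Profile (r,z), 8 vertices: (0.5,12.5) (2,4) (6,5) (13.5,10.5) (19,15) (19,32.5) (9,38) (2,19)
edge 0: (0.5,12.5)→(2,4)  cross = 0.5·4 − 2·12.5 = -23.0000; (r_i+r_j)·cross = 2.5·-23.0000 = -57.5000
edge 1: (2,4)→(6,5)  cross = 2·5 − 6·4 = -14.0000; (r_i+r_j)·cross = 8·-14.0000 = -112.0000
edge 2: (6,5)→(13.5,10.5)  cross = 6·10.5 − 13.5·5 = -4.5000; (r_i+r_j)·cross = 19.5·-4.5000 = -87.7500
edge 3: (13.5,10.5)→(19,15)  cross = 13.5·15 − 19·10.5 = 3.0000; (r_i+r_j)·cross = 32.5·3.0000 = 97.5000
edge 4: (19,15)→(19,32.5)  cross = 19·32.5 − 19·15 = 332.5000; (r_i+r_j)·cross = 38·332.5000 = 12635.0000
edge 5: (19,32.5)→(9,38)  cross = 19·38 − 9·32.5 = 429.5000; (r_i+r_j)·cross = 28·429.5000 = 12026.0000
edge 6: (9,38)→(2,19)  cross = 9·19 − 2·38 = 95.0000; (r_i+r_j)·cross = 11·95.0000 = 1045.0000
edge 7: (2,19)→(0.5,12.5)  cross = 2·12.5 − 0.5·19 = 15.5000; (r_i+r_j)·cross = 2.5·15.5000 = 38.7500
Σcross = 834.0000 → A = |Σcross|/2 = 417.0000 mm²
Σ(r_i+r_j)·cross = 25585.0000 → first moment M = |Σ|/6 = 4264.1667
R_c = M/A = 4264.1667/417.0000 = 10.2258 mm
θ = 216° = 3.769911 rad
V = θ·R_c·A = 3.769911·10.2258·417.0000 = 16075.530 mm³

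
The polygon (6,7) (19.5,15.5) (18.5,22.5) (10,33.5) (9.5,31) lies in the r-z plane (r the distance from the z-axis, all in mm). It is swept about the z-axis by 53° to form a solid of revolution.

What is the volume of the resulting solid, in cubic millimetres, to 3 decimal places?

Volume = 2143.590 mm³

Profile (r,z), 5 vertices: (6,7) (19.5,15.5) (18.5,22.5) (10,33.5) (9.5,31)
edge 0: (6,7)→(19.5,15.5)  cross = 6·15.5 − 19.5·7 = -43.5000; (r_i+r_j)·cross = 25.5·-43.5000 = -1109.2500
edge 1: (19.5,15.5)→(18.5,22.5)  cross = 19.5·22.5 − 18.5·15.5 = 152.0000; (r_i+r_j)·cross = 38·152.0000 = 5776.0000
edge 2: (18.5,22.5)→(10,33.5)  cross = 18.5·33.5 − 10·22.5 = 394.7500; (r_i+r_j)·cross = 28.5·394.7500 = 11250.3750
edge 3: (10,33.5)→(9.5,31)  cross = 10·31 − 9.5·33.5 = -8.2500; (r_i+r_j)·cross = 19.5·-8.2500 = -160.8750
edge 4: (9.5,31)→(6,7)  cross = 9.5·7 − 6·31 = -119.5000; (r_i+r_j)·cross = 15.5·-119.5000 = -1852.2500
Σcross = 375.5000 → A = |Σcross|/2 = 187.7500 mm²
Σ(r_i+r_j)·cross = 13904.0000 → first moment M = |Σ|/6 = 2317.3333
R_c = M/A = 2317.3333/187.7500 = 12.3427 mm
θ = 53° = 0.925025 rad
V = θ·R_c·A = 0.925025·12.3427·187.7500 = 2143.590 mm³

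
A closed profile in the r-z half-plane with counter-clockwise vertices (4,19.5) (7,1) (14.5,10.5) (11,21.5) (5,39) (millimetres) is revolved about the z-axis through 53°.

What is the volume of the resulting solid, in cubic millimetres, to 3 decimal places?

Profile (r,z), 5 vertices: (4,19.5) (7,1) (14.5,10.5) (11,21.5) (5,39)
edge 0: (4,19.5)→(7,1)  cross = 4·1 − 7·19.5 = -132.5000; (r_i+r_j)·cross = 11·-132.5000 = -1457.5000
edge 1: (7,1)→(14.5,10.5)  cross = 7·10.5 − 14.5·1 = 59.0000; (r_i+r_j)·cross = 21.5·59.0000 = 1268.5000
edge 2: (14.5,10.5)→(11,21.5)  cross = 14.5·21.5 − 11·10.5 = 196.2500; (r_i+r_j)·cross = 25.5·196.2500 = 5004.3750
edge 3: (11,21.5)→(5,39)  cross = 11·39 − 5·21.5 = 321.5000; (r_i+r_j)·cross = 16·321.5000 = 5144.0000
edge 4: (5,39)→(4,19.5)  cross = 5·19.5 − 4·39 = -58.5000; (r_i+r_j)·cross = 9·-58.5000 = -526.5000
Σcross = 385.7500 → A = |Σcross|/2 = 192.8750 mm²
Σ(r_i+r_j)·cross = 9432.8750 → first moment M = |Σ|/6 = 1572.1458
R_c = M/A = 1572.1458/192.8750 = 8.1511 mm
θ = 53° = 0.925025 rad
V = θ·R_c·A = 0.925025·8.1511·192.8750 = 1454.273 mm³

Volume = 1454.273 mm³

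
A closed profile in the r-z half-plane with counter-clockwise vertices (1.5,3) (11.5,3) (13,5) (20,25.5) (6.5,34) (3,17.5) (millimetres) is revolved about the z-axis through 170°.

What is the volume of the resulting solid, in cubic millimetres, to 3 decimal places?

Profile (r,z), 6 vertices: (1.5,3) (11.5,3) (13,5) (20,25.5) (6.5,34) (3,17.5)
edge 0: (1.5,3)→(11.5,3)  cross = 1.5·3 − 11.5·3 = -30.0000; (r_i+r_j)·cross = 13·-30.0000 = -390.0000
edge 1: (11.5,3)→(13,5)  cross = 11.5·5 − 13·3 = 18.5000; (r_i+r_j)·cross = 24.5·18.5000 = 453.2500
edge 2: (13,5)→(20,25.5)  cross = 13·25.5 − 20·5 = 231.5000; (r_i+r_j)·cross = 33·231.5000 = 7639.5000
edge 3: (20,25.5)→(6.5,34)  cross = 20·34 − 6.5·25.5 = 514.2500; (r_i+r_j)·cross = 26.5·514.2500 = 13627.6250
edge 4: (6.5,34)→(3,17.5)  cross = 6.5·17.5 − 3·34 = 11.7500; (r_i+r_j)·cross = 9.5·11.7500 = 111.6250
edge 5: (3,17.5)→(1.5,3)  cross = 3·3 − 1.5·17.5 = -17.2500; (r_i+r_j)·cross = 4.5·-17.2500 = -77.6250
Σcross = 728.7500 → A = |Σcross|/2 = 364.3750 mm²
Σ(r_i+r_j)·cross = 21364.3750 → first moment M = |Σ|/6 = 3560.7292
R_c = M/A = 3560.7292/364.3750 = 9.7722 mm
θ = 170° = 2.967060 rad
V = θ·R_c·A = 2.967060·9.7722·364.3750 = 10564.896 mm³

Volume = 10564.896 mm³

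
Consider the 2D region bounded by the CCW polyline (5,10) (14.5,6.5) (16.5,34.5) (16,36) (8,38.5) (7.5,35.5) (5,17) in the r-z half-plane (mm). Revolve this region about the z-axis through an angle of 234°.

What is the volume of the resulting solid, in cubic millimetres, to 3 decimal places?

Volume = 12373.117 mm³

Profile (r,z), 7 vertices: (5,10) (14.5,6.5) (16.5,34.5) (16,36) (8,38.5) (7.5,35.5) (5,17)
edge 0: (5,10)→(14.5,6.5)  cross = 5·6.5 − 14.5·10 = -112.5000; (r_i+r_j)·cross = 19.5·-112.5000 = -2193.7500
edge 1: (14.5,6.5)→(16.5,34.5)  cross = 14.5·34.5 − 16.5·6.5 = 393.0000; (r_i+r_j)·cross = 31·393.0000 = 12183.0000
edge 2: (16.5,34.5)→(16,36)  cross = 16.5·36 − 16·34.5 = 42.0000; (r_i+r_j)·cross = 32.5·42.0000 = 1365.0000
edge 3: (16,36)→(8,38.5)  cross = 16·38.5 − 8·36 = 328.0000; (r_i+r_j)·cross = 24·328.0000 = 7872.0000
edge 4: (8,38.5)→(7.5,35.5)  cross = 8·35.5 − 7.5·38.5 = -4.7500; (r_i+r_j)·cross = 15.5·-4.7500 = -73.6250
edge 5: (7.5,35.5)→(5,17)  cross = 7.5·17 − 5·35.5 = -50.0000; (r_i+r_j)·cross = 12.5·-50.0000 = -625.0000
edge 6: (5,17)→(5,10)  cross = 5·10 − 5·17 = -35.0000; (r_i+r_j)·cross = 10·-35.0000 = -350.0000
Σcross = 560.7500 → A = |Σcross|/2 = 280.3750 mm²
Σ(r_i+r_j)·cross = 18177.6250 → first moment M = |Σ|/6 = 3029.6042
R_c = M/A = 3029.6042/280.3750 = 10.8055 mm
θ = 234° = 4.084070 rad
V = θ·R_c·A = 4.084070·10.8055·280.3750 = 12373.117 mm³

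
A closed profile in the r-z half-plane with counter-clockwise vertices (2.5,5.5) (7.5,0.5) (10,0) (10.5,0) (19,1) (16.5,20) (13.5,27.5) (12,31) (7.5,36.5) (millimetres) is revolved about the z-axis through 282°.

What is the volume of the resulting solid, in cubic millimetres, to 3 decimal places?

Profile (r,z), 9 vertices: (2.5,5.5) (7.5,0.5) (10,0) (10.5,0) (19,1) (16.5,20) (13.5,27.5) (12,31) (7.5,36.5)
edge 0: (2.5,5.5)→(7.5,0.5)  cross = 2.5·0.5 − 7.5·5.5 = -40.0000; (r_i+r_j)·cross = 10·-40.0000 = -400.0000
edge 1: (7.5,0.5)→(10,0)  cross = 7.5·0 − 10·0.5 = -5.0000; (r_i+r_j)·cross = 17.5·-5.0000 = -87.5000
edge 2: (10,0)→(10.5,0)  cross = 10·0 − 10.5·0 = 0.0000; (r_i+r_j)·cross = 20.5·0.0000 = 0.0000
edge 3: (10.5,0)→(19,1)  cross = 10.5·1 − 19·0 = 10.5000; (r_i+r_j)·cross = 29.5·10.5000 = 309.7500
edge 4: (19,1)→(16.5,20)  cross = 19·20 − 16.5·1 = 363.5000; (r_i+r_j)·cross = 35.5·363.5000 = 12904.2500
edge 5: (16.5,20)→(13.5,27.5)  cross = 16.5·27.5 − 13.5·20 = 183.7500; (r_i+r_j)·cross = 30·183.7500 = 5512.5000
edge 6: (13.5,27.5)→(12,31)  cross = 13.5·31 − 12·27.5 = 88.5000; (r_i+r_j)·cross = 25.5·88.5000 = 2256.7500
edge 7: (12,31)→(7.5,36.5)  cross = 12·36.5 − 7.5·31 = 205.5000; (r_i+r_j)·cross = 19.5·205.5000 = 4007.2500
edge 8: (7.5,36.5)→(2.5,5.5)  cross = 7.5·5.5 − 2.5·36.5 = -50.0000; (r_i+r_j)·cross = 10·-50.0000 = -500.0000
Σcross = 756.7500 → A = |Σcross|/2 = 378.3750 mm²
Σ(r_i+r_j)·cross = 24003.0000 → first moment M = |Σ|/6 = 4000.5000
R_c = M/A = 4000.5000/378.3750 = 10.5728 mm
θ = 282° = 4.921828 rad
V = θ·R_c·A = 4.921828·10.5728·378.3750 = 19689.775 mm³

Volume = 19689.775 mm³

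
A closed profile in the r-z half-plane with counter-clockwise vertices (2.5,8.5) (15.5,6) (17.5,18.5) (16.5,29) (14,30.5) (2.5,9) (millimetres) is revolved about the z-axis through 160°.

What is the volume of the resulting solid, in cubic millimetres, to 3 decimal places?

Volume = 6773.506 mm³

Profile (r,z), 6 vertices: (2.5,8.5) (15.5,6) (17.5,18.5) (16.5,29) (14,30.5) (2.5,9)
edge 0: (2.5,8.5)→(15.5,6)  cross = 2.5·6 − 15.5·8.5 = -116.7500; (r_i+r_j)·cross = 18·-116.7500 = -2101.5000
edge 1: (15.5,6)→(17.5,18.5)  cross = 15.5·18.5 − 17.5·6 = 181.7500; (r_i+r_j)·cross = 33·181.7500 = 5997.7500
edge 2: (17.5,18.5)→(16.5,29)  cross = 17.5·29 − 16.5·18.5 = 202.2500; (r_i+r_j)·cross = 34·202.2500 = 6876.5000
edge 3: (16.5,29)→(14,30.5)  cross = 16.5·30.5 − 14·29 = 97.2500; (r_i+r_j)·cross = 30.5·97.2500 = 2966.1250
edge 4: (14,30.5)→(2.5,9)  cross = 14·9 − 2.5·30.5 = 49.7500; (r_i+r_j)·cross = 16.5·49.7500 = 820.8750
edge 5: (2.5,9)→(2.5,8.5)  cross = 2.5·8.5 − 2.5·9 = -1.2500; (r_i+r_j)·cross = 5·-1.2500 = -6.2500
Σcross = 413.0000 → A = |Σcross|/2 = 206.5000 mm²
Σ(r_i+r_j)·cross = 14553.5000 → first moment M = |Σ|/6 = 2425.5833
R_c = M/A = 2425.5833/206.5000 = 11.7462 mm
θ = 160° = 2.792527 rad
V = θ·R_c·A = 2.792527·11.7462·206.5000 = 6773.506 mm³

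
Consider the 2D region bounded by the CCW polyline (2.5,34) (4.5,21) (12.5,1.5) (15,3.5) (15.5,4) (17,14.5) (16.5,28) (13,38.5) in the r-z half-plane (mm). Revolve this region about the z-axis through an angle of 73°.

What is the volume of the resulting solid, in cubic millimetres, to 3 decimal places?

Volume = 4691.838 mm³

Profile (r,z), 8 vertices: (2.5,34) (4.5,21) (12.5,1.5) (15,3.5) (15.5,4) (17,14.5) (16.5,28) (13,38.5)
edge 0: (2.5,34)→(4.5,21)  cross = 2.5·21 − 4.5·34 = -100.5000; (r_i+r_j)·cross = 7·-100.5000 = -703.5000
edge 1: (4.5,21)→(12.5,1.5)  cross = 4.5·1.5 − 12.5·21 = -255.7500; (r_i+r_j)·cross = 17·-255.7500 = -4347.7500
edge 2: (12.5,1.5)→(15,3.5)  cross = 12.5·3.5 − 15·1.5 = 21.2500; (r_i+r_j)·cross = 27.5·21.2500 = 584.3750
edge 3: (15,3.5)→(15.5,4)  cross = 15·4 − 15.5·3.5 = 5.7500; (r_i+r_j)·cross = 30.5·5.7500 = 175.3750
edge 4: (15.5,4)→(17,14.5)  cross = 15.5·14.5 − 17·4 = 156.7500; (r_i+r_j)·cross = 32.5·156.7500 = 5094.3750
edge 5: (17,14.5)→(16.5,28)  cross = 17·28 − 16.5·14.5 = 236.7500; (r_i+r_j)·cross = 33.5·236.7500 = 7931.1250
edge 6: (16.5,28)→(13,38.5)  cross = 16.5·38.5 − 13·28 = 271.2500; (r_i+r_j)·cross = 29.5·271.2500 = 8001.8750
edge 7: (13,38.5)→(2.5,34)  cross = 13·34 − 2.5·38.5 = 345.7500; (r_i+r_j)·cross = 15.5·345.7500 = 5359.1250
Σcross = 681.2500 → A = |Σcross|/2 = 340.6250 mm²
Σ(r_i+r_j)·cross = 22095.0000 → first moment M = |Σ|/6 = 3682.5000
R_c = M/A = 3682.5000/340.6250 = 10.8110 mm
θ = 73° = 1.274090 rad
V = θ·R_c·A = 1.274090·10.8110·340.6250 = 4691.838 mm³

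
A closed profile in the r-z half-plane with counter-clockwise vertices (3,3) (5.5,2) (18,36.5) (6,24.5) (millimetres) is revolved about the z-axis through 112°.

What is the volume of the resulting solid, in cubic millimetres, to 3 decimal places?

Profile (r,z), 4 vertices: (3,3) (5.5,2) (18,36.5) (6,24.5)
edge 0: (3,3)→(5.5,2)  cross = 3·2 − 5.5·3 = -10.5000; (r_i+r_j)·cross = 8.5·-10.5000 = -89.2500
edge 1: (5.5,2)→(18,36.5)  cross = 5.5·36.5 − 18·2 = 164.7500; (r_i+r_j)·cross = 23.5·164.7500 = 3871.6250
edge 2: (18,36.5)→(6,24.5)  cross = 18·24.5 − 6·36.5 = 222.0000; (r_i+r_j)·cross = 24·222.0000 = 5328.0000
edge 3: (6,24.5)→(3,3)  cross = 6·3 − 3·24.5 = -55.5000; (r_i+r_j)·cross = 9·-55.5000 = -499.5000
Σcross = 320.7500 → A = |Σcross|/2 = 160.3750 mm²
Σ(r_i+r_j)·cross = 8610.8750 → first moment M = |Σ|/6 = 1435.1458
R_c = M/A = 1435.1458/160.3750 = 8.9487 mm
θ = 112° = 1.954769 rad
V = θ·R_c·A = 1.954769·8.9487·160.3750 = 2805.378 mm³

Volume = 2805.378 mm³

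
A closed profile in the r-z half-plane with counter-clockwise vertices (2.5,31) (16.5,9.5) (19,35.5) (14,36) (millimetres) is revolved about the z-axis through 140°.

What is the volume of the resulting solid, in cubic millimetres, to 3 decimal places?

Profile (r,z), 4 vertices: (2.5,31) (16.5,9.5) (19,35.5) (14,36)
edge 0: (2.5,31)→(16.5,9.5)  cross = 2.5·9.5 − 16.5·31 = -487.7500; (r_i+r_j)·cross = 19·-487.7500 = -9267.2500
edge 1: (16.5,9.5)→(19,35.5)  cross = 16.5·35.5 − 19·9.5 = 405.2500; (r_i+r_j)·cross = 35.5·405.2500 = 14386.3750
edge 2: (19,35.5)→(14,36)  cross = 19·36 − 14·35.5 = 187.0000; (r_i+r_j)·cross = 33·187.0000 = 6171.0000
edge 3: (14,36)→(2.5,31)  cross = 14·31 − 2.5·36 = 344.0000; (r_i+r_j)·cross = 16.5·344.0000 = 5676.0000
Σcross = 448.5000 → A = |Σcross|/2 = 224.2500 mm²
Σ(r_i+r_j)·cross = 16966.1250 → first moment M = |Σ|/6 = 2827.6875
R_c = M/A = 2827.6875/224.2500 = 12.6095 mm
θ = 140° = 2.443461 rad
V = θ·R_c·A = 2.443461·12.6095·224.2500 = 6909.344 mm³

Volume = 6909.344 mm³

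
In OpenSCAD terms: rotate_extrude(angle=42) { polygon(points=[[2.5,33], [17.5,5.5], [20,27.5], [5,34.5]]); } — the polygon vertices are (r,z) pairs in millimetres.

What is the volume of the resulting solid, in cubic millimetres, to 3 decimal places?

Volume = 2083.050 mm³

Profile (r,z), 4 vertices: (2.5,33) (17.5,5.5) (20,27.5) (5,34.5)
edge 0: (2.5,33)→(17.5,5.5)  cross = 2.5·5.5 − 17.5·33 = -563.7500; (r_i+r_j)·cross = 20·-563.7500 = -11275.0000
edge 1: (17.5,5.5)→(20,27.5)  cross = 17.5·27.5 − 20·5.5 = 371.2500; (r_i+r_j)·cross = 37.5·371.2500 = 13921.8750
edge 2: (20,27.5)→(5,34.5)  cross = 20·34.5 − 5·27.5 = 552.5000; (r_i+r_j)·cross = 25·552.5000 = 13812.5000
edge 3: (5,34.5)→(2.5,33)  cross = 5·33 − 2.5·34.5 = 78.7500; (r_i+r_j)·cross = 7.5·78.7500 = 590.6250
Σcross = 438.7500 → A = |Σcross|/2 = 219.3750 mm²
Σ(r_i+r_j)·cross = 17050.0000 → first moment M = |Σ|/6 = 2841.6667
R_c = M/A = 2841.6667/219.3750 = 12.9535 mm
θ = 42° = 0.733038 rad
V = θ·R_c·A = 0.733038·12.9535·219.3750 = 2083.050 mm³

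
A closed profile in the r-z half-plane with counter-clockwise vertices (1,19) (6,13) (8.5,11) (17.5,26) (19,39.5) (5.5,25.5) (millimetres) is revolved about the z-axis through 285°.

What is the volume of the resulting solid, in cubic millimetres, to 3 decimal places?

Profile (r,z), 6 vertices: (1,19) (6,13) (8.5,11) (17.5,26) (19,39.5) (5.5,25.5)
edge 0: (1,19)→(6,13)  cross = 1·13 − 6·19 = -101.0000; (r_i+r_j)·cross = 7·-101.0000 = -707.0000
edge 1: (6,13)→(8.5,11)  cross = 6·11 − 8.5·13 = -44.5000; (r_i+r_j)·cross = 14.5·-44.5000 = -645.2500
edge 2: (8.5,11)→(17.5,26)  cross = 8.5·26 − 17.5·11 = 28.5000; (r_i+r_j)·cross = 26·28.5000 = 741.0000
edge 3: (17.5,26)→(19,39.5)  cross = 17.5·39.5 − 19·26 = 197.2500; (r_i+r_j)·cross = 36.5·197.2500 = 7199.6250
edge 4: (19,39.5)→(5.5,25.5)  cross = 19·25.5 − 5.5·39.5 = 267.2500; (r_i+r_j)·cross = 24.5·267.2500 = 6547.6250
edge 5: (5.5,25.5)→(1,19)  cross = 5.5·19 − 1·25.5 = 79.0000; (r_i+r_j)·cross = 6.5·79.0000 = 513.5000
Σcross = 426.5000 → A = |Σcross|/2 = 213.2500 mm²
Σ(r_i+r_j)·cross = 13649.5000 → first moment M = |Σ|/6 = 2274.9167
R_c = M/A = 2274.9167/213.2500 = 10.6678 mm
θ = 285° = 4.974188 rad
V = θ·R_c·A = 4.974188·10.6678·213.2500 = 11315.864 mm³

Volume = 11315.864 mm³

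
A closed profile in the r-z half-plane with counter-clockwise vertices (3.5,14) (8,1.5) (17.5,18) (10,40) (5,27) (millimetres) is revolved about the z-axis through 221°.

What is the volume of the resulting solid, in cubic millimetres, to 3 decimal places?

Profile (r,z), 5 vertices: (3.5,14) (8,1.5) (17.5,18) (10,40) (5,27)
edge 0: (3.5,14)→(8,1.5)  cross = 3.5·1.5 − 8·14 = -106.7500; (r_i+r_j)·cross = 11.5·-106.7500 = -1227.6250
edge 1: (8,1.5)→(17.5,18)  cross = 8·18 − 17.5·1.5 = 117.7500; (r_i+r_j)·cross = 25.5·117.7500 = 3002.6250
edge 2: (17.5,18)→(10,40)  cross = 17.5·40 − 10·18 = 520.0000; (r_i+r_j)·cross = 27.5·520.0000 = 14300.0000
edge 3: (10,40)→(5,27)  cross = 10·27 − 5·40 = 70.0000; (r_i+r_j)·cross = 15·70.0000 = 1050.0000
edge 4: (5,27)→(3.5,14)  cross = 5·14 − 3.5·27 = -24.5000; (r_i+r_j)·cross = 8.5·-24.5000 = -208.2500
Σcross = 576.5000 → A = |Σcross|/2 = 288.2500 mm²
Σ(r_i+r_j)·cross = 16916.7500 → first moment M = |Σ|/6 = 2819.4583
R_c = M/A = 2819.4583/288.2500 = 9.7813 mm
θ = 221° = 3.857178 rad
V = θ·R_c·A = 3.857178·9.7813·288.2500 = 10875.152 mm³

Volume = 10875.152 mm³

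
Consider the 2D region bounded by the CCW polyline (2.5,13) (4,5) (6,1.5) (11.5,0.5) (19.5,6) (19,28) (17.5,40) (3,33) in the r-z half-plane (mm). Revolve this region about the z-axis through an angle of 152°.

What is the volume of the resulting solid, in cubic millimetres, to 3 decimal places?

Profile (r,z), 8 vertices: (2.5,13) (4,5) (6,1.5) (11.5,0.5) (19.5,6) (19,28) (17.5,40) (3,33)
edge 0: (2.5,13)→(4,5)  cross = 2.5·5 − 4·13 = -39.5000; (r_i+r_j)·cross = 6.5·-39.5000 = -256.7500
edge 1: (4,5)→(6,1.5)  cross = 4·1.5 − 6·5 = -24.0000; (r_i+r_j)·cross = 10·-24.0000 = -240.0000
edge 2: (6,1.5)→(11.5,0.5)  cross = 6·0.5 − 11.5·1.5 = -14.2500; (r_i+r_j)·cross = 17.5·-14.2500 = -249.3750
edge 3: (11.5,0.5)→(19.5,6)  cross = 11.5·6 − 19.5·0.5 = 59.2500; (r_i+r_j)·cross = 31·59.2500 = 1836.7500
edge 4: (19.5,6)→(19,28)  cross = 19.5·28 − 19·6 = 432.0000; (r_i+r_j)·cross = 38.5·432.0000 = 16632.0000
edge 5: (19,28)→(17.5,40)  cross = 19·40 − 17.5·28 = 270.0000; (r_i+r_j)·cross = 36.5·270.0000 = 9855.0000
edge 6: (17.5,40)→(3,33)  cross = 17.5·33 − 3·40 = 457.5000; (r_i+r_j)·cross = 20.5·457.5000 = 9378.7500
edge 7: (3,33)→(2.5,13)  cross = 3·13 − 2.5·33 = -43.5000; (r_i+r_j)·cross = 5.5·-43.5000 = -239.2500
Σcross = 1097.5000 → A = |Σcross|/2 = 548.7500 mm²
Σ(r_i+r_j)·cross = 36717.1250 → first moment M = |Σ|/6 = 6119.5208
R_c = M/A = 6119.5208/548.7500 = 11.1517 mm
θ = 152° = 2.652900 rad
V = θ·R_c·A = 2.652900·11.1517·548.7500 = 16234.480 mm³

Volume = 16234.480 mm³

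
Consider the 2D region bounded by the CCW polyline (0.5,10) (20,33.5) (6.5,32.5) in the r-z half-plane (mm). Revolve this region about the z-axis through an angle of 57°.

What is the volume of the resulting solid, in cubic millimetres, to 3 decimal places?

Profile (r,z), 3 vertices: (0.5,10) (20,33.5) (6.5,32.5)
edge 0: (0.5,10)→(20,33.5)  cross = 0.5·33.5 − 20·10 = -183.2500; (r_i+r_j)·cross = 20.5·-183.2500 = -3756.6250
edge 1: (20,33.5)→(6.5,32.5)  cross = 20·32.5 − 6.5·33.5 = 432.2500; (r_i+r_j)·cross = 26.5·432.2500 = 11454.6250
edge 2: (6.5,32.5)→(0.5,10)  cross = 6.5·10 − 0.5·32.5 = 48.7500; (r_i+r_j)·cross = 7·48.7500 = 341.2500
Σcross = 297.7500 → A = |Σcross|/2 = 148.8750 mm²
Σ(r_i+r_j)·cross = 8039.2500 → first moment M = |Σ|/6 = 1339.8750
R_c = M/A = 1339.8750/148.8750 = 9.0000 mm
θ = 57° = 0.994838 rad
V = θ·R_c·A = 0.994838·9.0000·148.8750 = 1332.958 mm³

Volume = 1332.958 mm³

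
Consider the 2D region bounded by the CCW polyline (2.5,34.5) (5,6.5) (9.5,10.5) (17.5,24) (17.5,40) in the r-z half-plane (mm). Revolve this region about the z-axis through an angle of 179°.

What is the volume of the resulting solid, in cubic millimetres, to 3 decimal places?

Volume = 10290.785 mm³

Profile (r,z), 5 vertices: (2.5,34.5) (5,6.5) (9.5,10.5) (17.5,24) (17.5,40)
edge 0: (2.5,34.5)→(5,6.5)  cross = 2.5·6.5 − 5·34.5 = -156.2500; (r_i+r_j)·cross = 7.5·-156.2500 = -1171.8750
edge 1: (5,6.5)→(9.5,10.5)  cross = 5·10.5 − 9.5·6.5 = -9.2500; (r_i+r_j)·cross = 14.5·-9.2500 = -134.1250
edge 2: (9.5,10.5)→(17.5,24)  cross = 9.5·24 − 17.5·10.5 = 44.2500; (r_i+r_j)·cross = 27·44.2500 = 1194.7500
edge 3: (17.5,24)→(17.5,40)  cross = 17.5·40 − 17.5·24 = 280.0000; (r_i+r_j)·cross = 35·280.0000 = 9800.0000
edge 4: (17.5,40)→(2.5,34.5)  cross = 17.5·34.5 − 2.5·40 = 503.7500; (r_i+r_j)·cross = 20·503.7500 = 10075.0000
Σcross = 662.5000 → A = |Σcross|/2 = 331.2500 mm²
Σ(r_i+r_j)·cross = 19763.7500 → first moment M = |Σ|/6 = 3293.9583
R_c = M/A = 3293.9583/331.2500 = 9.9440 mm
θ = 179° = 3.124139 rad
V = θ·R_c·A = 3.124139·9.9440·331.2500 = 10290.785 mm³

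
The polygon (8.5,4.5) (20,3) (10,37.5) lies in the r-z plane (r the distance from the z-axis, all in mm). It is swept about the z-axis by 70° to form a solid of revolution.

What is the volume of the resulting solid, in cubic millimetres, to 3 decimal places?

Volume = 2992.705 mm³

Profile (r,z), 3 vertices: (8.5,4.5) (20,3) (10,37.5)
edge 0: (8.5,4.5)→(20,3)  cross = 8.5·3 − 20·4.5 = -64.5000; (r_i+r_j)·cross = 28.5·-64.5000 = -1838.2500
edge 1: (20,3)→(10,37.5)  cross = 20·37.5 − 10·3 = 720.0000; (r_i+r_j)·cross = 30·720.0000 = 21600.0000
edge 2: (10,37.5)→(8.5,4.5)  cross = 10·4.5 − 8.5·37.5 = -273.7500; (r_i+r_j)·cross = 18.5·-273.7500 = -5064.3750
Σcross = 381.7500 → A = |Σcross|/2 = 190.8750 mm²
Σ(r_i+r_j)·cross = 14697.3750 → first moment M = |Σ|/6 = 2449.5625
R_c = M/A = 2449.5625/190.8750 = 12.8333 mm
θ = 70° = 1.221730 rad
V = θ·R_c·A = 1.221730·12.8333·190.8750 = 2992.705 mm³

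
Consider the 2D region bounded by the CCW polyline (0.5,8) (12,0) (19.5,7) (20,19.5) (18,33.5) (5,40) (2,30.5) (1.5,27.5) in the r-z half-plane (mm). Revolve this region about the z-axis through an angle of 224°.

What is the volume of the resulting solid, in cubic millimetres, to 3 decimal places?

Volume = 23653.842 mm³

Profile (r,z), 8 vertices: (0.5,8) (12,0) (19.5,7) (20,19.5) (18,33.5) (5,40) (2,30.5) (1.5,27.5)
edge 0: (0.5,8)→(12,0)  cross = 0.5·0 − 12·8 = -96.0000; (r_i+r_j)·cross = 12.5·-96.0000 = -1200.0000
edge 1: (12,0)→(19.5,7)  cross = 12·7 − 19.5·0 = 84.0000; (r_i+r_j)·cross = 31.5·84.0000 = 2646.0000
edge 2: (19.5,7)→(20,19.5)  cross = 19.5·19.5 − 20·7 = 240.2500; (r_i+r_j)·cross = 39.5·240.2500 = 9489.8750
edge 3: (20,19.5)→(18,33.5)  cross = 20·33.5 − 18·19.5 = 319.0000; (r_i+r_j)·cross = 38·319.0000 = 12122.0000
edge 4: (18,33.5)→(5,40)  cross = 18·40 − 5·33.5 = 552.5000; (r_i+r_j)·cross = 23·552.5000 = 12707.5000
edge 5: (5,40)→(2,30.5)  cross = 5·30.5 − 2·40 = 72.5000; (r_i+r_j)·cross = 7·72.5000 = 507.5000
edge 6: (2,30.5)→(1.5,27.5)  cross = 2·27.5 − 1.5·30.5 = 9.2500; (r_i+r_j)·cross = 3.5·9.2500 = 32.3750
edge 7: (1.5,27.5)→(0.5,8)  cross = 1.5·8 − 0.5·27.5 = -1.7500; (r_i+r_j)·cross = 2·-1.7500 = -3.5000
Σcross = 1179.7500 → A = |Σcross|/2 = 589.8750 mm²
Σ(r_i+r_j)·cross = 36301.7500 → first moment M = |Σ|/6 = 6050.2917
R_c = M/A = 6050.2917/589.8750 = 10.2569 mm
θ = 224° = 3.909538 rad
V = θ·R_c·A = 3.909538·10.2569·589.8750 = 23653.842 mm³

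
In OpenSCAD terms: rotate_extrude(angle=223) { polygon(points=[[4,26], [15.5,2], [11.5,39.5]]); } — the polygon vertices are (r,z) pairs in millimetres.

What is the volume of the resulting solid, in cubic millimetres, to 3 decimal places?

Profile (r,z), 3 vertices: (4,26) (15.5,2) (11.5,39.5)
edge 0: (4,26)→(15.5,2)  cross = 4·2 − 15.5·26 = -395.0000; (r_i+r_j)·cross = 19.5·-395.0000 = -7702.5000
edge 1: (15.5,2)→(11.5,39.5)  cross = 15.5·39.5 − 11.5·2 = 589.2500; (r_i+r_j)·cross = 27·589.2500 = 15909.7500
edge 2: (11.5,39.5)→(4,26)  cross = 11.5·26 − 4·39.5 = 141.0000; (r_i+r_j)·cross = 15.5·141.0000 = 2185.5000
Σcross = 335.2500 → A = |Σcross|/2 = 167.6250 mm²
Σ(r_i+r_j)·cross = 10392.7500 → first moment M = |Σ|/6 = 1732.1250
R_c = M/A = 1732.1250/167.6250 = 10.3333 mm
θ = 223° = 3.892084 rad
V = θ·R_c·A = 3.892084·10.3333·167.6250 = 6741.576 mm³

Volume = 6741.576 mm³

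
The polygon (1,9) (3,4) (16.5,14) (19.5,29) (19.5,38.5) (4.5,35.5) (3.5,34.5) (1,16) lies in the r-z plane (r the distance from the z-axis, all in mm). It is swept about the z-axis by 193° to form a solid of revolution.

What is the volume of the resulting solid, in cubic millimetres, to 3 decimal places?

Profile (r,z), 8 vertices: (1,9) (3,4) (16.5,14) (19.5,29) (19.5,38.5) (4.5,35.5) (3.5,34.5) (1,16)
edge 0: (1,9)→(3,4)  cross = 1·4 − 3·9 = -23.0000; (r_i+r_j)·cross = 4·-23.0000 = -92.0000
edge 1: (3,4)→(16.5,14)  cross = 3·14 − 16.5·4 = -24.0000; (r_i+r_j)·cross = 19.5·-24.0000 = -468.0000
edge 2: (16.5,14)→(19.5,29)  cross = 16.5·29 − 19.5·14 = 205.5000; (r_i+r_j)·cross = 36·205.5000 = 7398.0000
edge 3: (19.5,29)→(19.5,38.5)  cross = 19.5·38.5 − 19.5·29 = 185.2500; (r_i+r_j)·cross = 39·185.2500 = 7224.7500
edge 4: (19.5,38.5)→(4.5,35.5)  cross = 19.5·35.5 − 4.5·38.5 = 519.0000; (r_i+r_j)·cross = 24·519.0000 = 12456.0000
edge 5: (4.5,35.5)→(3.5,34.5)  cross = 4.5·34.5 − 3.5·35.5 = 31.0000; (r_i+r_j)·cross = 8·31.0000 = 248.0000
edge 6: (3.5,34.5)→(1,16)  cross = 3.5·16 − 1·34.5 = 21.5000; (r_i+r_j)·cross = 4.5·21.5000 = 96.7500
edge 7: (1,16)→(1,9)  cross = 1·9 − 1·16 = -7.0000; (r_i+r_j)·cross = 2·-7.0000 = -14.0000
Σcross = 908.2500 → A = |Σcross|/2 = 454.1250 mm²
Σ(r_i+r_j)·cross = 26849.5000 → first moment M = |Σ|/6 = 4474.9167
R_c = M/A = 4474.9167/454.1250 = 9.8539 mm
θ = 193° = 3.368485 rad
V = θ·R_c·A = 3.368485·9.8539·454.1250 = 15073.692 mm³

Volume = 15073.692 mm³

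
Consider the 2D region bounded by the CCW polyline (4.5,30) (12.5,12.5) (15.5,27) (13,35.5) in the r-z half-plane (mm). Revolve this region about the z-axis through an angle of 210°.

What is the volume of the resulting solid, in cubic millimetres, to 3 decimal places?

Volume = 5078.886 mm³

Profile (r,z), 4 vertices: (4.5,30) (12.5,12.5) (15.5,27) (13,35.5)
edge 0: (4.5,30)→(12.5,12.5)  cross = 4.5·12.5 − 12.5·30 = -318.7500; (r_i+r_j)·cross = 17·-318.7500 = -5418.7500
edge 1: (12.5,12.5)→(15.5,27)  cross = 12.5·27 − 15.5·12.5 = 143.7500; (r_i+r_j)·cross = 28·143.7500 = 4025.0000
edge 2: (15.5,27)→(13,35.5)  cross = 15.5·35.5 − 13·27 = 199.2500; (r_i+r_j)·cross = 28.5·199.2500 = 5678.6250
edge 3: (13,35.5)→(4.5,30)  cross = 13·30 − 4.5·35.5 = 230.2500; (r_i+r_j)·cross = 17.5·230.2500 = 4029.3750
Σcross = 254.5000 → A = |Σcross|/2 = 127.2500 mm²
Σ(r_i+r_j)·cross = 8314.2500 → first moment M = |Σ|/6 = 1385.7083
R_c = M/A = 1385.7083/127.2500 = 10.8897 mm
θ = 210° = 3.665191 rad
V = θ·R_c·A = 3.665191·10.8897·127.2500 = 5078.886 mm³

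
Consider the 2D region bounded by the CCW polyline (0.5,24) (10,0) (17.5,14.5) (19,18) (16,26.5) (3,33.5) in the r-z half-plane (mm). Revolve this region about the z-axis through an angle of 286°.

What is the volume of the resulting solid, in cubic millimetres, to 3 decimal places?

Profile (r,z), 6 vertices: (0.5,24) (10,0) (17.5,14.5) (19,18) (16,26.5) (3,33.5)
edge 0: (0.5,24)→(10,0)  cross = 0.5·0 − 10·24 = -240.0000; (r_i+r_j)·cross = 10.5·-240.0000 = -2520.0000
edge 1: (10,0)→(17.5,14.5)  cross = 10·14.5 − 17.5·0 = 145.0000; (r_i+r_j)·cross = 27.5·145.0000 = 3987.5000
edge 2: (17.5,14.5)→(19,18)  cross = 17.5·18 − 19·14.5 = 39.5000; (r_i+r_j)·cross = 36.5·39.5000 = 1441.7500
edge 3: (19,18)→(16,26.5)  cross = 19·26.5 − 16·18 = 215.5000; (r_i+r_j)·cross = 35·215.5000 = 7542.5000
edge 4: (16,26.5)→(3,33.5)  cross = 16·33.5 − 3·26.5 = 456.5000; (r_i+r_j)·cross = 19·456.5000 = 8673.5000
edge 5: (3,33.5)→(0.5,24)  cross = 3·24 − 0.5·33.5 = 55.2500; (r_i+r_j)·cross = 3.5·55.2500 = 193.3750
Σcross = 671.7500 → A = |Σcross|/2 = 335.8750 mm²
Σ(r_i+r_j)·cross = 19318.6250 → first moment M = |Σ|/6 = 3219.7708
R_c = M/A = 3219.7708/335.8750 = 9.5862 mm
θ = 286° = 4.991642 rad
V = θ·R_c·A = 4.991642·9.5862·335.8750 = 16071.942 mm³

Volume = 16071.942 mm³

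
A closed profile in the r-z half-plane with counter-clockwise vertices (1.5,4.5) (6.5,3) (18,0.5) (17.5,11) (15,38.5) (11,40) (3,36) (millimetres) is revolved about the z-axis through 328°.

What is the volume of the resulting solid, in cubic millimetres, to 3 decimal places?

Volume = 28701.756 mm³

Profile (r,z), 7 vertices: (1.5,4.5) (6.5,3) (18,0.5) (17.5,11) (15,38.5) (11,40) (3,36)
edge 0: (1.5,4.5)→(6.5,3)  cross = 1.5·3 − 6.5·4.5 = -24.7500; (r_i+r_j)·cross = 8·-24.7500 = -198.0000
edge 1: (6.5,3)→(18,0.5)  cross = 6.5·0.5 − 18·3 = -50.7500; (r_i+r_j)·cross = 24.5·-50.7500 = -1243.3750
edge 2: (18,0.5)→(17.5,11)  cross = 18·11 − 17.5·0.5 = 189.2500; (r_i+r_j)·cross = 35.5·189.2500 = 6718.3750
edge 3: (17.5,11)→(15,38.5)  cross = 17.5·38.5 − 15·11 = 508.7500; (r_i+r_j)·cross = 32.5·508.7500 = 16534.3750
edge 4: (15,38.5)→(11,40)  cross = 15·40 − 11·38.5 = 176.5000; (r_i+r_j)·cross = 26·176.5000 = 4589.0000
edge 5: (11,40)→(3,36)  cross = 11·36 − 3·40 = 276.0000; (r_i+r_j)·cross = 14·276.0000 = 3864.0000
edge 6: (3,36)→(1.5,4.5)  cross = 3·4.5 − 1.5·36 = -40.5000; (r_i+r_j)·cross = 4.5·-40.5000 = -182.2500
Σcross = 1034.5000 → A = |Σcross|/2 = 517.2500 mm²
Σ(r_i+r_j)·cross = 30082.1250 → first moment M = |Σ|/6 = 5013.6875
R_c = M/A = 5013.6875/517.2500 = 9.6930 mm
θ = 328° = 5.724680 rad
V = θ·R_c·A = 5.724680·9.6930·517.2500 = 28701.756 mm³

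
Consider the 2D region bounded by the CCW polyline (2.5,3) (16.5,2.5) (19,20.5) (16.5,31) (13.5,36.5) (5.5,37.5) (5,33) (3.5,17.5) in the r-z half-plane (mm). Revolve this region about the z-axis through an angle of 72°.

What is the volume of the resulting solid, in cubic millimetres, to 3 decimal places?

Volume = 6119.404 mm³

Profile (r,z), 8 vertices: (2.5,3) (16.5,2.5) (19,20.5) (16.5,31) (13.5,36.5) (5.5,37.5) (5,33) (3.5,17.5)
edge 0: (2.5,3)→(16.5,2.5)  cross = 2.5·2.5 − 16.5·3 = -43.2500; (r_i+r_j)·cross = 19·-43.2500 = -821.7500
edge 1: (16.5,2.5)→(19,20.5)  cross = 16.5·20.5 − 19·2.5 = 290.7500; (r_i+r_j)·cross = 35.5·290.7500 = 10321.6250
edge 2: (19,20.5)→(16.5,31)  cross = 19·31 − 16.5·20.5 = 250.7500; (r_i+r_j)·cross = 35.5·250.7500 = 8901.6250
edge 3: (16.5,31)→(13.5,36.5)  cross = 16.5·36.5 − 13.5·31 = 183.7500; (r_i+r_j)·cross = 30·183.7500 = 5512.5000
edge 4: (13.5,36.5)→(5.5,37.5)  cross = 13.5·37.5 − 5.5·36.5 = 305.5000; (r_i+r_j)·cross = 19·305.5000 = 5804.5000
edge 5: (5.5,37.5)→(5,33)  cross = 5.5·33 − 5·37.5 = -6.0000; (r_i+r_j)·cross = 10.5·-6.0000 = -63.0000
edge 6: (5,33)→(3.5,17.5)  cross = 5·17.5 − 3.5·33 = -28.0000; (r_i+r_j)·cross = 8.5·-28.0000 = -238.0000
edge 7: (3.5,17.5)→(2.5,3)  cross = 3.5·3 − 2.5·17.5 = -33.2500; (r_i+r_j)·cross = 6·-33.2500 = -199.5000
Σcross = 920.2500 → A = |Σcross|/2 = 460.1250 mm²
Σ(r_i+r_j)·cross = 29218.0000 → first moment M = |Σ|/6 = 4869.6667
R_c = M/A = 4869.6667/460.1250 = 10.5834 mm
θ = 72° = 1.256637 rad
V = θ·R_c·A = 1.256637·10.5834·460.1250 = 6119.404 mm³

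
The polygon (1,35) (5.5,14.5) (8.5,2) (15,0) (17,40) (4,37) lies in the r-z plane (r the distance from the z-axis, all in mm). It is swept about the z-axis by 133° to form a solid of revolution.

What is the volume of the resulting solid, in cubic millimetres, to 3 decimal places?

Volume = 10109.402 mm³

Profile (r,z), 6 vertices: (1,35) (5.5,14.5) (8.5,2) (15,0) (17,40) (4,37)
edge 0: (1,35)→(5.5,14.5)  cross = 1·14.5 − 5.5·35 = -178.0000; (r_i+r_j)·cross = 6.5·-178.0000 = -1157.0000
edge 1: (5.5,14.5)→(8.5,2)  cross = 5.5·2 − 8.5·14.5 = -112.2500; (r_i+r_j)·cross = 14·-112.2500 = -1571.5000
edge 2: (8.5,2)→(15,0)  cross = 8.5·0 − 15·2 = -30.0000; (r_i+r_j)·cross = 23.5·-30.0000 = -705.0000
edge 3: (15,0)→(17,40)  cross = 15·40 − 17·0 = 600.0000; (r_i+r_j)·cross = 32·600.0000 = 19200.0000
edge 4: (17,40)→(4,37)  cross = 17·37 − 4·40 = 469.0000; (r_i+r_j)·cross = 21·469.0000 = 9849.0000
edge 5: (4,37)→(1,35)  cross = 4·35 − 1·37 = 103.0000; (r_i+r_j)·cross = 5·103.0000 = 515.0000
Σcross = 851.7500 → A = |Σcross|/2 = 425.8750 mm²
Σ(r_i+r_j)·cross = 26130.5000 → first moment M = |Σ|/6 = 4355.0833
R_c = M/A = 4355.0833/425.8750 = 10.2262 mm
θ = 133° = 2.321288 rad
V = θ·R_c·A = 2.321288·10.2262·425.8750 = 10109.402 mm³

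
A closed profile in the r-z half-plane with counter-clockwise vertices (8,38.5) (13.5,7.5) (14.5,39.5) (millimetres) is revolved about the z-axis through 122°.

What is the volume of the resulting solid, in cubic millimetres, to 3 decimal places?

Profile (r,z), 3 vertices: (8,38.5) (13.5,7.5) (14.5,39.5)
edge 0: (8,38.5)→(13.5,7.5)  cross = 8·7.5 − 13.5·38.5 = -459.7500; (r_i+r_j)·cross = 21.5·-459.7500 = -9884.6250
edge 1: (13.5,7.5)→(14.5,39.5)  cross = 13.5·39.5 − 14.5·7.5 = 424.5000; (r_i+r_j)·cross = 28·424.5000 = 11886.0000
edge 2: (14.5,39.5)→(8,38.5)  cross = 14.5·38.5 − 8·39.5 = 242.2500; (r_i+r_j)·cross = 22.5·242.2500 = 5450.6250
Σcross = 207.0000 → A = |Σcross|/2 = 103.5000 mm²
Σ(r_i+r_j)·cross = 7452.0000 → first moment M = |Σ|/6 = 1242.0000
R_c = M/A = 1242.0000/103.5000 = 12.0000 mm
θ = 122° = 2.129302 rad
V = θ·R_c·A = 2.129302·12.0000·103.5000 = 2644.593 mm³

Volume = 2644.593 mm³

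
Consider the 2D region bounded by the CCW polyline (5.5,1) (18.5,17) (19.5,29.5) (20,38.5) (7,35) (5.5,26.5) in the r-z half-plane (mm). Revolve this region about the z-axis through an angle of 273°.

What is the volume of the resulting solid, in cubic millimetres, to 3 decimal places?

Profile (r,z), 6 vertices: (5.5,1) (18.5,17) (19.5,29.5) (20,38.5) (7,35) (5.5,26.5)
edge 0: (5.5,1)→(18.5,17)  cross = 5.5·17 − 18.5·1 = 75.0000; (r_i+r_j)·cross = 24·75.0000 = 1800.0000
edge 1: (18.5,17)→(19.5,29.5)  cross = 18.5·29.5 − 19.5·17 = 214.2500; (r_i+r_j)·cross = 38·214.2500 = 8141.5000
edge 2: (19.5,29.5)→(20,38.5)  cross = 19.5·38.5 − 20·29.5 = 160.7500; (r_i+r_j)·cross = 39.5·160.7500 = 6349.6250
edge 3: (20,38.5)→(7,35)  cross = 20·35 − 7·38.5 = 430.5000; (r_i+r_j)·cross = 27·430.5000 = 11623.5000
edge 4: (7,35)→(5.5,26.5)  cross = 7·26.5 − 5.5·35 = -7.0000; (r_i+r_j)·cross = 12.5·-7.0000 = -87.5000
edge 5: (5.5,26.5)→(5.5,1)  cross = 5.5·1 − 5.5·26.5 = -140.2500; (r_i+r_j)·cross = 11·-140.2500 = -1542.7500
Σcross = 733.2500 → A = |Σcross|/2 = 366.6250 mm²
Σ(r_i+r_j)·cross = 26284.3750 → first moment M = |Σ|/6 = 4380.7292
R_c = M/A = 4380.7292/366.6250 = 11.9488 mm
θ = 273° = 4.764749 rad
V = θ·R_c·A = 4.764749·11.9488·366.6250 = 20873.074 mm³

Volume = 20873.074 mm³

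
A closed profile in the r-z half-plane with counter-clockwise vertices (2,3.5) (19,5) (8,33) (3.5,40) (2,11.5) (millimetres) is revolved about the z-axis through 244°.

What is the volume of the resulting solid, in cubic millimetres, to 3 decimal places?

Volume = 11875.559 mm³

Profile (r,z), 5 vertices: (2,3.5) (19,5) (8,33) (3.5,40) (2,11.5)
edge 0: (2,3.5)→(19,5)  cross = 2·5 − 19·3.5 = -56.5000; (r_i+r_j)·cross = 21·-56.5000 = -1186.5000
edge 1: (19,5)→(8,33)  cross = 19·33 − 8·5 = 587.0000; (r_i+r_j)·cross = 27·587.0000 = 15849.0000
edge 2: (8,33)→(3.5,40)  cross = 8·40 − 3.5·33 = 204.5000; (r_i+r_j)·cross = 11.5·204.5000 = 2351.7500
edge 3: (3.5,40)→(2,11.5)  cross = 3.5·11.5 − 2·40 = -39.7500; (r_i+r_j)·cross = 5.5·-39.7500 = -218.6250
edge 4: (2,11.5)→(2,3.5)  cross = 2·3.5 − 2·11.5 = -16.0000; (r_i+r_j)·cross = 4·-16.0000 = -64.0000
Σcross = 679.2500 → A = |Σcross|/2 = 339.6250 mm²
Σ(r_i+r_j)·cross = 16731.6250 → first moment M = |Σ|/6 = 2788.6042
R_c = M/A = 2788.6042/339.6250 = 8.2108 mm
θ = 244° = 4.258603 rad
V = θ·R_c·A = 4.258603·8.2108·339.6250 = 11875.559 mm³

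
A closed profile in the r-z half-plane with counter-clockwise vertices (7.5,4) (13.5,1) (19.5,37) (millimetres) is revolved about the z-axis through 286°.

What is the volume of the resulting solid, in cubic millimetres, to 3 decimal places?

Profile (r,z), 3 vertices: (7.5,4) (13.5,1) (19.5,37)
edge 0: (7.5,4)→(13.5,1)  cross = 7.5·1 − 13.5·4 = -46.5000; (r_i+r_j)·cross = 21·-46.5000 = -976.5000
edge 1: (13.5,1)→(19.5,37)  cross = 13.5·37 − 19.5·1 = 480.0000; (r_i+r_j)·cross = 33·480.0000 = 15840.0000
edge 2: (19.5,37)→(7.5,4)  cross = 19.5·4 − 7.5·37 = -199.5000; (r_i+r_j)·cross = 27·-199.5000 = -5386.5000
Σcross = 234.0000 → A = |Σcross|/2 = 117.0000 mm²
Σ(r_i+r_j)·cross = 9477.0000 → first moment M = |Σ|/6 = 1579.5000
R_c = M/A = 1579.5000/117.0000 = 13.5000 mm
θ = 286° = 4.991642 rad
V = θ·R_c·A = 4.991642·13.5000·117.0000 = 7884.298 mm³

Volume = 7884.298 mm³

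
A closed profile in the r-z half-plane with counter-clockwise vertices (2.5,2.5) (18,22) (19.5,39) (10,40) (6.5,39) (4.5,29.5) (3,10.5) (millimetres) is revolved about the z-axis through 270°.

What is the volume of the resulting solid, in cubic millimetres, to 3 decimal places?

Profile (r,z), 7 vertices: (2.5,2.5) (18,22) (19.5,39) (10,40) (6.5,39) (4.5,29.5) (3,10.5)
edge 0: (2.5,2.5)→(18,22)  cross = 2.5·22 − 18·2.5 = 10.0000; (r_i+r_j)·cross = 20.5·10.0000 = 205.0000
edge 1: (18,22)→(19.5,39)  cross = 18·39 − 19.5·22 = 273.0000; (r_i+r_j)·cross = 37.5·273.0000 = 10237.5000
edge 2: (19.5,39)→(10,40)  cross = 19.5·40 − 10·39 = 390.0000; (r_i+r_j)·cross = 29.5·390.0000 = 11505.0000
edge 3: (10,40)→(6.5,39)  cross = 10·39 − 6.5·40 = 130.0000; (r_i+r_j)·cross = 16.5·130.0000 = 2145.0000
edge 4: (6.5,39)→(4.5,29.5)  cross = 6.5·29.5 − 4.5·39 = 16.2500; (r_i+r_j)·cross = 11·16.2500 = 178.7500
edge 5: (4.5,29.5)→(3,10.5)  cross = 4.5·10.5 − 3·29.5 = -41.2500; (r_i+r_j)·cross = 7.5·-41.2500 = -309.3750
edge 6: (3,10.5)→(2.5,2.5)  cross = 3·2.5 − 2.5·10.5 = -18.7500; (r_i+r_j)·cross = 5.5·-18.7500 = -103.1250
Σcross = 759.2500 → A = |Σcross|/2 = 379.6250 mm²
Σ(r_i+r_j)·cross = 23858.7500 → first moment M = |Σ|/6 = 3976.4583
R_c = M/A = 3976.4583/379.6250 = 10.4747 mm
θ = 270° = 4.712389 rad
V = θ·R_c·A = 4.712389·10.4747·379.6250 = 18738.618 mm³

Volume = 18738.618 mm³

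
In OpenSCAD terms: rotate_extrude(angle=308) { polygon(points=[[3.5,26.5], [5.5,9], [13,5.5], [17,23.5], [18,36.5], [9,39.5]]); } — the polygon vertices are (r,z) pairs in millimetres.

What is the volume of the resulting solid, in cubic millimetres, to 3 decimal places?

Volume = 19907.691 mm³

Profile (r,z), 6 vertices: (3.5,26.5) (5.5,9) (13,5.5) (17,23.5) (18,36.5) (9,39.5)
edge 0: (3.5,26.5)→(5.5,9)  cross = 3.5·9 − 5.5·26.5 = -114.2500; (r_i+r_j)·cross = 9·-114.2500 = -1028.2500
edge 1: (5.5,9)→(13,5.5)  cross = 5.5·5.5 − 13·9 = -86.7500; (r_i+r_j)·cross = 18.5·-86.7500 = -1604.8750
edge 2: (13,5.5)→(17,23.5)  cross = 13·23.5 − 17·5.5 = 212.0000; (r_i+r_j)·cross = 30·212.0000 = 6360.0000
edge 3: (17,23.5)→(18,36.5)  cross = 17·36.5 − 18·23.5 = 197.5000; (r_i+r_j)·cross = 35·197.5000 = 6912.5000
edge 4: (18,36.5)→(9,39.5)  cross = 18·39.5 − 9·36.5 = 382.5000; (r_i+r_j)·cross = 27·382.5000 = 10327.5000
edge 5: (9,39.5)→(3.5,26.5)  cross = 9·26.5 − 3.5·39.5 = 100.2500; (r_i+r_j)·cross = 12.5·100.2500 = 1253.1250
Σcross = 691.2500 → A = |Σcross|/2 = 345.6250 mm²
Σ(r_i+r_j)·cross = 22220.0000 → first moment M = |Σ|/6 = 3703.3333
R_c = M/A = 3703.3333/345.6250 = 10.7149 mm
θ = 308° = 5.375614 rad
V = θ·R_c·A = 5.375614·10.7149·345.6250 = 19907.691 mm³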